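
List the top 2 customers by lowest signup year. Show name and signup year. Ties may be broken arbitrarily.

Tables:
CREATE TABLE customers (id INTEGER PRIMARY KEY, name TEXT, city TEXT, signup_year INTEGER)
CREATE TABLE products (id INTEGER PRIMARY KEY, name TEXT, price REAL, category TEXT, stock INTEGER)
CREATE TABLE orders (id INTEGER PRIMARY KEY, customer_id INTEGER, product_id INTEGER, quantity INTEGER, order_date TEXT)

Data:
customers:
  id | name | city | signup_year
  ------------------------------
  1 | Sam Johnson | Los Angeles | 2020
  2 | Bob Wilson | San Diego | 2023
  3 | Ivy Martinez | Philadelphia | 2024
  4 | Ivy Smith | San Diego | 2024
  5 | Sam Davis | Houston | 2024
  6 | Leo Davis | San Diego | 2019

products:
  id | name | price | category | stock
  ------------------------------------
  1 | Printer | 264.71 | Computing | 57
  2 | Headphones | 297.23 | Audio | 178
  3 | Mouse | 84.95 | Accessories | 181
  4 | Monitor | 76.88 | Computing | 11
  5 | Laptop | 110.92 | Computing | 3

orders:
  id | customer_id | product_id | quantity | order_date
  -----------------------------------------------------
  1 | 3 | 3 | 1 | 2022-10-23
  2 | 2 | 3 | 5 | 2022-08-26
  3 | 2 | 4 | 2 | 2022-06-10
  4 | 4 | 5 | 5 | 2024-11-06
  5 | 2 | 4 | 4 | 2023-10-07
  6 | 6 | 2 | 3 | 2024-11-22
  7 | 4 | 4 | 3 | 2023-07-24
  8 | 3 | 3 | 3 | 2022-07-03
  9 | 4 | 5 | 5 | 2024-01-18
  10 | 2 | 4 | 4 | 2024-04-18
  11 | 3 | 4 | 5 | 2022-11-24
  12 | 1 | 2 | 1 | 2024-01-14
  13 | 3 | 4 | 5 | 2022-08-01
SELECT name, signup_year FROM customers ORDER BY signup_year ASC LIMIT 2

Execution result:
name | signup_year
Leo Davis | 2019
Sam Johnson | 2020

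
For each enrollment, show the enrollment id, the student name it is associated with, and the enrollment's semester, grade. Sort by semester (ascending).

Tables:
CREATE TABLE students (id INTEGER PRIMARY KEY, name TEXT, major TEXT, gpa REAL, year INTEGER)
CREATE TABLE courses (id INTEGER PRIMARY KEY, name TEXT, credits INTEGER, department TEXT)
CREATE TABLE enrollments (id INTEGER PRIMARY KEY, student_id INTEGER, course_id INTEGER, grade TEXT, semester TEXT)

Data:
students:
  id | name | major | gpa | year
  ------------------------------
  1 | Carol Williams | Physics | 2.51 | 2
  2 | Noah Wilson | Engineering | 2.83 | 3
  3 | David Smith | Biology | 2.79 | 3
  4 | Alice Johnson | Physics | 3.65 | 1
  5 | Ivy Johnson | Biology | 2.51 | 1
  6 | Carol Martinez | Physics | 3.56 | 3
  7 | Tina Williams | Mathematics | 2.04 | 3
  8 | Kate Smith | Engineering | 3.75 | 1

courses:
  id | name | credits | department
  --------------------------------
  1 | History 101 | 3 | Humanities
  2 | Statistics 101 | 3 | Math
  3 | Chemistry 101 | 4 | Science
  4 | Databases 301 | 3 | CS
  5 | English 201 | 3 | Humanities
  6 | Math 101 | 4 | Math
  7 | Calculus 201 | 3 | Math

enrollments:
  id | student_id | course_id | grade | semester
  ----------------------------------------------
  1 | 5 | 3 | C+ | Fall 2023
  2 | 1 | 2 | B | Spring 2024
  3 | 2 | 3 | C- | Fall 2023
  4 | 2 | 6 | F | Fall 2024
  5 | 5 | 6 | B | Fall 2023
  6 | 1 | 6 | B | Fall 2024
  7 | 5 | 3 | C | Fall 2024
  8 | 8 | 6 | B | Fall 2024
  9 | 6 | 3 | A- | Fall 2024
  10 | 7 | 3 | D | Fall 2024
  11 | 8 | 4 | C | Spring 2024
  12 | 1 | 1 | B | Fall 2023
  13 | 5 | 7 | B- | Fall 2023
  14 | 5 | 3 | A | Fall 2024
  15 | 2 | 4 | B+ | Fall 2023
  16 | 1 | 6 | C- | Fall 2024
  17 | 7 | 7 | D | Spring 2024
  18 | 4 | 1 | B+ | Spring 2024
SELECT c.id, p.name AS student, c.semester, c.grade FROM enrollments c JOIN students p ON c.student_id = p.id ORDER BY c.semester ASC

Execution result:
id | student | semester | grade
1 | Ivy Johnson | Fall 2023 | C+
3 | Noah Wilson | Fall 2023 | C-
5 | Ivy Johnson | Fall 2023 | B
12 | Carol Williams | Fall 2023 | B
13 | Ivy Johnson | Fall 2023 | B-
15 | Noah Wilson | Fall 2023 | B+
4 | Noah Wilson | Fall 2024 | F
6 | Carol Williams | Fall 2024 | B
7 | Ivy Johnson | Fall 2024 | C
8 | Kate Smith | Fall 2024 | B
9 | Carol Martinez | Fall 2024 | A-
10 | Tina Williams | Fall 2024 | D
14 | Ivy Johnson | Fall 2024 | A
16 | Carol Williams | Fall 2024 | C-
2 | Carol Williams | Spring 2024 | B
11 | Kate Smith | Spring 2024 | C
17 | Tina Williams | Spring 2024 | D
18 | Alice Johnson | Spring 2024 | B+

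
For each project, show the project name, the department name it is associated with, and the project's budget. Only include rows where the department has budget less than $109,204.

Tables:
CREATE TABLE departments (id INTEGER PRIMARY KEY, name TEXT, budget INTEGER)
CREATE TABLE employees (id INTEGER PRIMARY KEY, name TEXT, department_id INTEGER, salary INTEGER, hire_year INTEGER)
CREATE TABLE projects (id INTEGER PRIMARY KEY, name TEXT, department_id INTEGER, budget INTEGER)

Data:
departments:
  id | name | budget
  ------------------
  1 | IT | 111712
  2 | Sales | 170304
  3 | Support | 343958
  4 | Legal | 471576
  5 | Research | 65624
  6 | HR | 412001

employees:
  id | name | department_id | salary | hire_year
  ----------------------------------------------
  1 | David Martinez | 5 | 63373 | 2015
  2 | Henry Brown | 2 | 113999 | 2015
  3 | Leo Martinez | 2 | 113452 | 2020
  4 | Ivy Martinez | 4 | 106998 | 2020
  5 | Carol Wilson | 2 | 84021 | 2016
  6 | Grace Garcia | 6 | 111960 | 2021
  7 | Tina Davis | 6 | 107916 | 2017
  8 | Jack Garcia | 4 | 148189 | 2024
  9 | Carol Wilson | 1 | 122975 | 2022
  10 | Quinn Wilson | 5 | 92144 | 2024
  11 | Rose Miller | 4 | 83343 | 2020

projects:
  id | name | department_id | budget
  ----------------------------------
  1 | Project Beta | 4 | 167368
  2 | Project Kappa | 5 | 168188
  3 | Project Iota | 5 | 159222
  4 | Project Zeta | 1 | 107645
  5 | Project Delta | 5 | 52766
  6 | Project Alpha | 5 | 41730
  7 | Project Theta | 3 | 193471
SELECT c.name, p.name AS department, c.budget FROM projects c JOIN departments p ON c.department_id = p.id WHERE p.budget < 109204

Execution result:
name | department | budget
Project Kappa | Research | 168188
Project Iota | Research | 159222
Project Delta | Research | 52766
Project Alpha | Research | 41730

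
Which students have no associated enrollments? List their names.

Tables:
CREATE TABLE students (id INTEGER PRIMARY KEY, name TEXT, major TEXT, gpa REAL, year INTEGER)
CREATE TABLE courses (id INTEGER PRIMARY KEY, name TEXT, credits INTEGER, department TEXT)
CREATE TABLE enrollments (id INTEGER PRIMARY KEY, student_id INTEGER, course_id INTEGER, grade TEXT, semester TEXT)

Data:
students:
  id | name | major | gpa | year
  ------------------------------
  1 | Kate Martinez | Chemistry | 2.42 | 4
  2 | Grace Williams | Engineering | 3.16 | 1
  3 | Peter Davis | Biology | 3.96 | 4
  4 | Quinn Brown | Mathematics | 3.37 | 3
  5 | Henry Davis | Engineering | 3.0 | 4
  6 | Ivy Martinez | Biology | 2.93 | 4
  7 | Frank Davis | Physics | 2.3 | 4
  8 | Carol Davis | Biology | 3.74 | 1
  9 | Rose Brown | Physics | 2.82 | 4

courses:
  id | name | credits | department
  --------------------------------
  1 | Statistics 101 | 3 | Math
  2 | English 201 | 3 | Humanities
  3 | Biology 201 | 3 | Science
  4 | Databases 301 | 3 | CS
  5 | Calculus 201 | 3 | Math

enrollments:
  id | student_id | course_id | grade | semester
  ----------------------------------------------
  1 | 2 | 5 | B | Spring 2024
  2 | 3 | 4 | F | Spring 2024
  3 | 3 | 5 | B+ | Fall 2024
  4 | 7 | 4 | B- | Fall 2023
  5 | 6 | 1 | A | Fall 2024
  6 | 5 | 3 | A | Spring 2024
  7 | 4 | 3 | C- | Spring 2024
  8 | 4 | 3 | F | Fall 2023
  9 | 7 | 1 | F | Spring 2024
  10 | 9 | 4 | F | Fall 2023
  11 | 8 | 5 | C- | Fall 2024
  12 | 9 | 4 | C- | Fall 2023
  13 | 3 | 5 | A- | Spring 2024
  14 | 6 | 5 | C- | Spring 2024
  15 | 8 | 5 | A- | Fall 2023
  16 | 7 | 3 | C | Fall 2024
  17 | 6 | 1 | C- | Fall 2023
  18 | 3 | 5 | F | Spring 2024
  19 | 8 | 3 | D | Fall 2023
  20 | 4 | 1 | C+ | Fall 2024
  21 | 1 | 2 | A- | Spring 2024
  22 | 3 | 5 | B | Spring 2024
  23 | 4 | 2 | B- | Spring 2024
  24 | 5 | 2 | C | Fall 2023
SELECT p.name FROM students p LEFT JOIN enrollments c ON c.student_id = p.id WHERE c.id IS NULL

Execution result:
(no rows)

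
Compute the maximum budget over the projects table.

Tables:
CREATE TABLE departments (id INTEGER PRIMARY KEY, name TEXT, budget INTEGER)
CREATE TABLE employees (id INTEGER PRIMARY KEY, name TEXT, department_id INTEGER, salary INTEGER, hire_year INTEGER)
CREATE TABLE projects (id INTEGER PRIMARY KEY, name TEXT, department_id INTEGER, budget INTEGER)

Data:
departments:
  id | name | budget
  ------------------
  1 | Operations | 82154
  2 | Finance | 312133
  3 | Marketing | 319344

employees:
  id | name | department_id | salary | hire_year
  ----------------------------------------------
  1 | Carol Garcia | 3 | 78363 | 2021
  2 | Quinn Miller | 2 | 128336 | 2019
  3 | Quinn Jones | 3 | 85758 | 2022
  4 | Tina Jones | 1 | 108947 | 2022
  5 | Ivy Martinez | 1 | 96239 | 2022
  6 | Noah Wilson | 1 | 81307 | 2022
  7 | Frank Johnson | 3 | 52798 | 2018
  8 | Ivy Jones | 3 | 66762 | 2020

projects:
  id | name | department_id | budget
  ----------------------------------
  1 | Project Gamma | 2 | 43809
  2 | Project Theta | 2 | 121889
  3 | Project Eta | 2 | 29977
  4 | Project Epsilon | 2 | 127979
SELECT MAX(budget) FROM projects

Execution result:
127979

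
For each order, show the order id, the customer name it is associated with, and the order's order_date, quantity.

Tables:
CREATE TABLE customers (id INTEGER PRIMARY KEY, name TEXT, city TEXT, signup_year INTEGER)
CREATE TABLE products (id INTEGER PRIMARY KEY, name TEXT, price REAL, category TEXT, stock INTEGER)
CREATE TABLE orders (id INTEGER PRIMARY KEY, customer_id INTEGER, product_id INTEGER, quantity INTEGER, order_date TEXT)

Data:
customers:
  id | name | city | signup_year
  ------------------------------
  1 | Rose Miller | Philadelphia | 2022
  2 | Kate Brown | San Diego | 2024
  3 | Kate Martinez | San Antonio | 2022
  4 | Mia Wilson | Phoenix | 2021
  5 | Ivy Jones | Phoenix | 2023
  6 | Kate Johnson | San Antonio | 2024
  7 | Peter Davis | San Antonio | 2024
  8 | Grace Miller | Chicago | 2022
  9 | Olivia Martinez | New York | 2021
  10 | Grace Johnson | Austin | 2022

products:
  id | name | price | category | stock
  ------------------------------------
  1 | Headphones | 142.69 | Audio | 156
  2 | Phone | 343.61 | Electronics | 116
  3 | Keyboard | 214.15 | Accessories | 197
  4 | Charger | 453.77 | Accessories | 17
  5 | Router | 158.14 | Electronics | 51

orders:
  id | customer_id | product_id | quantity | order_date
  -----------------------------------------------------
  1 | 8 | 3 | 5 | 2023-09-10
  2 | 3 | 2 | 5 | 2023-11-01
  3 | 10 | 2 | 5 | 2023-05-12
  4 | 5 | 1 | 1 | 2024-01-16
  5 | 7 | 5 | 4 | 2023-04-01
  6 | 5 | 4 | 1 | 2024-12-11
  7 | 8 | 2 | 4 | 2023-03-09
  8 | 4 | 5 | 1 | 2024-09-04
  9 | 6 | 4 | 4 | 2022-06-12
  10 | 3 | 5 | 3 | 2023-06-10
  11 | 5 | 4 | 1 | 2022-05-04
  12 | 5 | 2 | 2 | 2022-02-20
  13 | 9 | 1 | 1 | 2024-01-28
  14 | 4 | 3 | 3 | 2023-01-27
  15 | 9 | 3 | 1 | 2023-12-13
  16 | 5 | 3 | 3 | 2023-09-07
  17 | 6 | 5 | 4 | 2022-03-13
SELECT c.id, p.name AS customer, c.order_date, c.quantity FROM orders c JOIN customers p ON c.customer_id = p.id

Execution result:
id | customer | order_date | quantity
1 | Grace Miller | 2023-09-10 | 5
2 | Kate Martinez | 2023-11-01 | 5
3 | Grace Johnson | 2023-05-12 | 5
4 | Ivy Jones | 2024-01-16 | 1
5 | Peter Davis | 2023-04-01 | 4
6 | Ivy Jones | 2024-12-11 | 1
7 | Grace Miller | 2023-03-09 | 4
8 | Mia Wilson | 2024-09-04 | 1
9 | Kate Johnson | 2022-06-12 | 4
10 | Kate Martinez | 2023-06-10 | 3
11 | Ivy Jones | 2022-05-04 | 1
12 | Ivy Jones | 2022-02-20 | 2
13 | Olivia Martinez | 2024-01-28 | 1
14 | Mia Wilson | 2023-01-27 | 3
15 | Olivia Martinez | 2023-12-13 | 1
16 | Ivy Jones | 2023-09-07 | 3
17 | Kate Johnson | 2022-03-13 | 4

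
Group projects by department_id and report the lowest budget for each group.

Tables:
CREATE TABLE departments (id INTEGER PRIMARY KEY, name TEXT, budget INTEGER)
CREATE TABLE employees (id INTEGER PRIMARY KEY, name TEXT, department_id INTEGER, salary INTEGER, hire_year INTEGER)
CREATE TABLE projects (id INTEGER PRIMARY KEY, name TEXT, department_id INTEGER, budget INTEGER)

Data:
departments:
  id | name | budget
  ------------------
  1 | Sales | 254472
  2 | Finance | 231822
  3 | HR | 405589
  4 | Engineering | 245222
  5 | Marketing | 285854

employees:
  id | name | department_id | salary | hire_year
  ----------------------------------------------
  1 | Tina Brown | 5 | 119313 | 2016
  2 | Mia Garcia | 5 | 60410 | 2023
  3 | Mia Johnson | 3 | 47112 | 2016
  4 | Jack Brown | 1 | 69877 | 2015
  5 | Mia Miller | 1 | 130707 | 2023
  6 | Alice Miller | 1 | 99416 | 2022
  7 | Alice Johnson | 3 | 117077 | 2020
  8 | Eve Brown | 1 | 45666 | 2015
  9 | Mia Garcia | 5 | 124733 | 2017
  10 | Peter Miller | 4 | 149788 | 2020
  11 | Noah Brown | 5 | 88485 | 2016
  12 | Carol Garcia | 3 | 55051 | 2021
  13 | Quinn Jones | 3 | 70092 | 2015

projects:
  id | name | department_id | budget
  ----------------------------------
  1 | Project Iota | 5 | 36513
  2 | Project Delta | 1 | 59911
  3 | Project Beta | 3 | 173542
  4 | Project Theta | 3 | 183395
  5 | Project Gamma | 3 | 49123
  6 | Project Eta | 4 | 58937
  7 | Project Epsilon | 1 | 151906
SELECT department_id, MIN(budget) AS min_budget FROM projects GROUP BY department_id

Execution result:
department_id | min_budget
1 | 59911
3 | 49123
4 | 58937
5 | 36513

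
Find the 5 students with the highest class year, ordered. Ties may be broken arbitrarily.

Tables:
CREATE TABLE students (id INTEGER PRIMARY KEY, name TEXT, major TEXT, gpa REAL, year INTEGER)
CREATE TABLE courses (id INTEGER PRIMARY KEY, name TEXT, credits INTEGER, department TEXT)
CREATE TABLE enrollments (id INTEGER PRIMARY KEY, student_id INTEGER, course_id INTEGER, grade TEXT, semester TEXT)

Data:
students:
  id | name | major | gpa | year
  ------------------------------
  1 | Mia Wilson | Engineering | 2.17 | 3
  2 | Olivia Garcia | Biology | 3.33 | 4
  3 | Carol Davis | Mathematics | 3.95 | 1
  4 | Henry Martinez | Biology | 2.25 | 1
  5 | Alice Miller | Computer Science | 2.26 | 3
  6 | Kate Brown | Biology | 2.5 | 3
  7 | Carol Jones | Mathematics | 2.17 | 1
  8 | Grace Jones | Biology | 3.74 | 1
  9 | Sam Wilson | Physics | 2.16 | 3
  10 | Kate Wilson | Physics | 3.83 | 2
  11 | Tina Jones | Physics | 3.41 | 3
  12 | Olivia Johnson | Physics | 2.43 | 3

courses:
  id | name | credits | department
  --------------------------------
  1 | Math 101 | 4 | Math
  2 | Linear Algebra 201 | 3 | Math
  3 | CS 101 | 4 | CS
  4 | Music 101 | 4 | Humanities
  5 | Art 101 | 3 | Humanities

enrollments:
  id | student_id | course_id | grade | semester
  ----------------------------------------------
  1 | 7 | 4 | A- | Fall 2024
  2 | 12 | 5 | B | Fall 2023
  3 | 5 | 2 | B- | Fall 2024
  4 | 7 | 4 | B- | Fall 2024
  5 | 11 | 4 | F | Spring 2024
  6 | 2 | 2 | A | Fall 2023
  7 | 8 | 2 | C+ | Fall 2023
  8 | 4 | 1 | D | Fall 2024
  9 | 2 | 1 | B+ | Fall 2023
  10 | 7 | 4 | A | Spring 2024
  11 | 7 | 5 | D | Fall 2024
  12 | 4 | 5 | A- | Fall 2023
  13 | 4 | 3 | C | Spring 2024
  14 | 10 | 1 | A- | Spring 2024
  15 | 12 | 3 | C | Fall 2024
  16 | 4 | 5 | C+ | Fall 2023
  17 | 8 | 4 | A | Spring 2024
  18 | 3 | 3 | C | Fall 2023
SELECT name, year FROM students ORDER BY year DESC LIMIT 5

Execution result:
name | year
Olivia Garcia | 4
Mia Wilson | 3
Alice Miller | 3
Kate Brown | 3
Sam Wilson | 3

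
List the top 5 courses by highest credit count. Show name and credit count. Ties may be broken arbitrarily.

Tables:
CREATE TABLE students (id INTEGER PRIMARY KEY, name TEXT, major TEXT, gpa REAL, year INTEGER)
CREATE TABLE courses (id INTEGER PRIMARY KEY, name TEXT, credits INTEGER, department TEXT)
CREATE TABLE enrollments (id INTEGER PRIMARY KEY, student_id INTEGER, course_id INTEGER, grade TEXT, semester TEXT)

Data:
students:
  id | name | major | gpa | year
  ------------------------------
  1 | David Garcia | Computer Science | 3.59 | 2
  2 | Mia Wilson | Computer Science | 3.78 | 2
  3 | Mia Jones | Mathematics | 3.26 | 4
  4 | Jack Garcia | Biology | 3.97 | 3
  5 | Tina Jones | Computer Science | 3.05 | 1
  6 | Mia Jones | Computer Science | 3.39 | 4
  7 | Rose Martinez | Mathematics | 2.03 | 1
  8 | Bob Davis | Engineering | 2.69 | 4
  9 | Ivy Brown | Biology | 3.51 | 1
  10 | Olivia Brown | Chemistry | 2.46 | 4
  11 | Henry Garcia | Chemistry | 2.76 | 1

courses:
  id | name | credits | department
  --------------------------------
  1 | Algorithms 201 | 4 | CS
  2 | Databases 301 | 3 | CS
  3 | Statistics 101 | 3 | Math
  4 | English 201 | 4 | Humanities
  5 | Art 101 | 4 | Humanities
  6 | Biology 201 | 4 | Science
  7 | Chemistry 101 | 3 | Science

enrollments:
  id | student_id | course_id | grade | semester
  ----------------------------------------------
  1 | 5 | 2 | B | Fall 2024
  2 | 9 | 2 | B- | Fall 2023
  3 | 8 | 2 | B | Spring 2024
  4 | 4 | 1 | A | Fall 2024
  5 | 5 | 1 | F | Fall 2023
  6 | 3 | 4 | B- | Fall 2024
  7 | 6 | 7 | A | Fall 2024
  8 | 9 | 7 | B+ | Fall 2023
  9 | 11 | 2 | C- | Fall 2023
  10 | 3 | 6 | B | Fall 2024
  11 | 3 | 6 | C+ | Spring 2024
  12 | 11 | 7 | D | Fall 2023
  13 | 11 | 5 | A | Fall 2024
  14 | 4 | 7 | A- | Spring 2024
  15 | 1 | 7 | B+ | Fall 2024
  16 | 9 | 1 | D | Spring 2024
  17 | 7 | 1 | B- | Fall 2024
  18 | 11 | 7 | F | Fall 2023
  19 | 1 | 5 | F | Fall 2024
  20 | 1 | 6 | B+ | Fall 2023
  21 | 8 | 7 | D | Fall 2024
SELECT name, credits FROM courses ORDER BY credits DESC LIMIT 5

Execution result:
name | credits
Algorithms 201 | 4
English 201 | 4
Art 101 | 4
Biology 201 | 4
Databases 301 | 3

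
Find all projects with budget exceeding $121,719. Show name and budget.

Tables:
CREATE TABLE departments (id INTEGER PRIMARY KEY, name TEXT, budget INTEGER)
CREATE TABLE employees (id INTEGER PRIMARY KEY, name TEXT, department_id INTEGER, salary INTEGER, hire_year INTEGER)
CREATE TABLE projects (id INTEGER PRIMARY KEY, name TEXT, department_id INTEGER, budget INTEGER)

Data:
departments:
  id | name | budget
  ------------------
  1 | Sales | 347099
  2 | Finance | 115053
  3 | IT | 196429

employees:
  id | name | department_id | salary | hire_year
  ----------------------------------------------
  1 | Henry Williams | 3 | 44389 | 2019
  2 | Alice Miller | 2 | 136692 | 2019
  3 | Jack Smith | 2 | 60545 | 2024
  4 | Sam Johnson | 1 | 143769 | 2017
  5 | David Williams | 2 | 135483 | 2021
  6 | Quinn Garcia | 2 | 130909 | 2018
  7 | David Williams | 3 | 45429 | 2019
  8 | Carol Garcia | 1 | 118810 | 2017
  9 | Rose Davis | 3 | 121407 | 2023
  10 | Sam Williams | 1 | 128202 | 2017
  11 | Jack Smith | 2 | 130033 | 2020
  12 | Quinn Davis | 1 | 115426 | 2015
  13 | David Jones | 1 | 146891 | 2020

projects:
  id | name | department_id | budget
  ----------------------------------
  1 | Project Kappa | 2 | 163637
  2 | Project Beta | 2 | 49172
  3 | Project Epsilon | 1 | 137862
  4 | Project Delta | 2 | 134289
SELECT name, budget FROM projects WHERE budget > 121719

Execution result:
name | budget
Project Kappa | 163637
Project Epsilon | 137862
Project Delta | 134289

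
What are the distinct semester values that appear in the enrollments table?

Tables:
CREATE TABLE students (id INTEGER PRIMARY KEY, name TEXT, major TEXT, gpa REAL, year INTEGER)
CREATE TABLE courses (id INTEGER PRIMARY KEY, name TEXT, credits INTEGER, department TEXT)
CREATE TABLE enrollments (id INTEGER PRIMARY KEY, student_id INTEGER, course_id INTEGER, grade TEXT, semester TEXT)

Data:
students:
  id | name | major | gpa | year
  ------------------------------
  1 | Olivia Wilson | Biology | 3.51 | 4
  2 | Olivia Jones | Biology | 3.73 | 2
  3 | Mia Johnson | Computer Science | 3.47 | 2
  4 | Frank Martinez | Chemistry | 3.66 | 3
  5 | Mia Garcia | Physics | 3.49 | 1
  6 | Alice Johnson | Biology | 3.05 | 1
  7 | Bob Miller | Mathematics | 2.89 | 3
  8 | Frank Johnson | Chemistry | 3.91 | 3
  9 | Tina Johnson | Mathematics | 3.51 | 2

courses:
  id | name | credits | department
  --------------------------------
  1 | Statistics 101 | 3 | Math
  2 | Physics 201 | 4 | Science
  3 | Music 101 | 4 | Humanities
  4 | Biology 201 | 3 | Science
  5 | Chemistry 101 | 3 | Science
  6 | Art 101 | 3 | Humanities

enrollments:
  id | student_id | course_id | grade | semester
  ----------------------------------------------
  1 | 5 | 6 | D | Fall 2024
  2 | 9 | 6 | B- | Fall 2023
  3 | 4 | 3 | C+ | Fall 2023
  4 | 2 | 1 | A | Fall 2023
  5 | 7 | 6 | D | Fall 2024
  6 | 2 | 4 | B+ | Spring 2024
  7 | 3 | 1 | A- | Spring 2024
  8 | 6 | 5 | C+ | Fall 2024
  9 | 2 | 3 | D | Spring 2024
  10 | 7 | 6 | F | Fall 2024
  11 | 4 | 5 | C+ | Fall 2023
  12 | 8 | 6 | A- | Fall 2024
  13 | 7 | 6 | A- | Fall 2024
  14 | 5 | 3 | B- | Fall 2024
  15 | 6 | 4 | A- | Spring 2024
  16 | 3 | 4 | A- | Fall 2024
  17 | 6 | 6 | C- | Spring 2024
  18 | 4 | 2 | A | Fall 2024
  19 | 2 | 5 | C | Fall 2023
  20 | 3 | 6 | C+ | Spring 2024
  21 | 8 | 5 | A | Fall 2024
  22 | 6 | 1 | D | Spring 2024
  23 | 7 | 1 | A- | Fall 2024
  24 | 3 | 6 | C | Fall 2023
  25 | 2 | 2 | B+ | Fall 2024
SELECT DISTINCT semester FROM enrollments

Execution result:
semester
Fall 2024
Fall 2023
Spring 2024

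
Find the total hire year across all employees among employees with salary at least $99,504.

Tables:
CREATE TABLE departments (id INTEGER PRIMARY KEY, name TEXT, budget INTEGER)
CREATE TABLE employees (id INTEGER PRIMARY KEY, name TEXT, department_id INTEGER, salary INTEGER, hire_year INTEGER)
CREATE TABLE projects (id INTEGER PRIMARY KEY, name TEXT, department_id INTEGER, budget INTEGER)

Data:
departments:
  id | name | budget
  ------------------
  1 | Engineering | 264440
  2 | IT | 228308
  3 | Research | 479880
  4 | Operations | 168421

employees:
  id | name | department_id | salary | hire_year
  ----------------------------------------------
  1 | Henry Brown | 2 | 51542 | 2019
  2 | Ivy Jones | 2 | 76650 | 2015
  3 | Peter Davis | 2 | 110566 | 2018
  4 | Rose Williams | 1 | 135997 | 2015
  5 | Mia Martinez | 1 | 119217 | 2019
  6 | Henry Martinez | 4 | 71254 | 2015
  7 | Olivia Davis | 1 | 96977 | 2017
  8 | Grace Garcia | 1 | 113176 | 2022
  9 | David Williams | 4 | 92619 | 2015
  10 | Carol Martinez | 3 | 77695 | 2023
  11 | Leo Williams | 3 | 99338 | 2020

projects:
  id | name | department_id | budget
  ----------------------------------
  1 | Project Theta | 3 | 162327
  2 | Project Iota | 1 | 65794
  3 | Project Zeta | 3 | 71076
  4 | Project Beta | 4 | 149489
SELECT SUM(hire_year) FROM employees WHERE salary >= 99504

Execution result:
8074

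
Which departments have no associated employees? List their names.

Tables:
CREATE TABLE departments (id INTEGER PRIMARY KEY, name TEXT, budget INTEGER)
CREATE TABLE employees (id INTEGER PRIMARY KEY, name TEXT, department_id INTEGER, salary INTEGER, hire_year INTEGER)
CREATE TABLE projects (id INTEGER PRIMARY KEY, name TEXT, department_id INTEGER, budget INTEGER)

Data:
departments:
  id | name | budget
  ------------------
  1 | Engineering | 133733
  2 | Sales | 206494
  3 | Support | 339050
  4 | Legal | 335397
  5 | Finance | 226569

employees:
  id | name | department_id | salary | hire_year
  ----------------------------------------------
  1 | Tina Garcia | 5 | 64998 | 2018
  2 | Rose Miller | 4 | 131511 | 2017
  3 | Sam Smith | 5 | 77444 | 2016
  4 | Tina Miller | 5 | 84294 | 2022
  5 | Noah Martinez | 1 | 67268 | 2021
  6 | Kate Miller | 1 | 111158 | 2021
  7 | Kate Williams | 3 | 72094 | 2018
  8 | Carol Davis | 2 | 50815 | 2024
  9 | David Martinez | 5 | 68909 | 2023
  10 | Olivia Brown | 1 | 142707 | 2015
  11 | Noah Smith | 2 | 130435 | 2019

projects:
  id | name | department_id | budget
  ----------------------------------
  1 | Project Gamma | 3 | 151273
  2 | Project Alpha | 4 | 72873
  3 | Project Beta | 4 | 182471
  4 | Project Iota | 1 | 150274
SELECT p.name FROM departments p LEFT JOIN employees c ON c.department_id = p.id WHERE c.id IS NULL

Execution result:
(no rows)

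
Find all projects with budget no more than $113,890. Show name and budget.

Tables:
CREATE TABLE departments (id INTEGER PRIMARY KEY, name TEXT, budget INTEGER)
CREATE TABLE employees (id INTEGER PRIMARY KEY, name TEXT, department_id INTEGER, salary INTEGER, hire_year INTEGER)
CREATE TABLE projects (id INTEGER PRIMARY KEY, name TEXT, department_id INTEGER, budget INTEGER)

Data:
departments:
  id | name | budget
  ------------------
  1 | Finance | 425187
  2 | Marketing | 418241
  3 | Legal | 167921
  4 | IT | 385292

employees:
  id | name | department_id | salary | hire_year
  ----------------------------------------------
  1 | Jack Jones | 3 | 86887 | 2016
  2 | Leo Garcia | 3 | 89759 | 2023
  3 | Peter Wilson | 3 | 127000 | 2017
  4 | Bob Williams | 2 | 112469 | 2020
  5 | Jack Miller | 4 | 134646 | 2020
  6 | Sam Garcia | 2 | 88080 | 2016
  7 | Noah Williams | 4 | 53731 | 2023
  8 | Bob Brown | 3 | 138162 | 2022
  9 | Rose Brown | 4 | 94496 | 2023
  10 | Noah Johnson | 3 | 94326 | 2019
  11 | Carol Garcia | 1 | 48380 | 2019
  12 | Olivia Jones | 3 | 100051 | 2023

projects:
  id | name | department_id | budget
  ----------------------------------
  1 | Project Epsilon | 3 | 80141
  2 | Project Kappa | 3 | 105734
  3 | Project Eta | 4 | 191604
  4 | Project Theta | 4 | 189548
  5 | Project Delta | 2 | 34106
SELECT name, budget FROM projects WHERE budget <= 113890

Execution result:
name | budget
Project Epsilon | 80141
Project Kappa | 105734
Project Delta | 34106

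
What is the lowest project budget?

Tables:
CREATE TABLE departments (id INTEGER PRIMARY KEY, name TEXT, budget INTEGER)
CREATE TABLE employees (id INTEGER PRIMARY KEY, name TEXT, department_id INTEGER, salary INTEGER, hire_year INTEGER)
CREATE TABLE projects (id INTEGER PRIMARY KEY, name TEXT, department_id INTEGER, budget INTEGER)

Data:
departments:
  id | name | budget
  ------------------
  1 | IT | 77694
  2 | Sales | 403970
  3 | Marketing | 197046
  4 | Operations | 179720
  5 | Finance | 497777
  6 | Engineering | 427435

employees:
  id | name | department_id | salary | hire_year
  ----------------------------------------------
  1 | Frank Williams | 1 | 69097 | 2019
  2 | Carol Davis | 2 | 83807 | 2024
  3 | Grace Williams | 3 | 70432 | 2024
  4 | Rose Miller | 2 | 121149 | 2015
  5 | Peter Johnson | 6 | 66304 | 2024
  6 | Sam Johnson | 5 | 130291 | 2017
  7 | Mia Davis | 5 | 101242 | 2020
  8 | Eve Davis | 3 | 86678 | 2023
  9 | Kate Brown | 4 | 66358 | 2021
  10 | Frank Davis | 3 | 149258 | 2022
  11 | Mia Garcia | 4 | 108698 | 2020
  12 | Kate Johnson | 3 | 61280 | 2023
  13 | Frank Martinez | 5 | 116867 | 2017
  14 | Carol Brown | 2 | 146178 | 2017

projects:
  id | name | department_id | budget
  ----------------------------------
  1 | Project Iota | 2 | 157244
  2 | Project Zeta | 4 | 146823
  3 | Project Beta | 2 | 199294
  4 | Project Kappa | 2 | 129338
SELECT MIN(budget) FROM projects

Execution result:
129338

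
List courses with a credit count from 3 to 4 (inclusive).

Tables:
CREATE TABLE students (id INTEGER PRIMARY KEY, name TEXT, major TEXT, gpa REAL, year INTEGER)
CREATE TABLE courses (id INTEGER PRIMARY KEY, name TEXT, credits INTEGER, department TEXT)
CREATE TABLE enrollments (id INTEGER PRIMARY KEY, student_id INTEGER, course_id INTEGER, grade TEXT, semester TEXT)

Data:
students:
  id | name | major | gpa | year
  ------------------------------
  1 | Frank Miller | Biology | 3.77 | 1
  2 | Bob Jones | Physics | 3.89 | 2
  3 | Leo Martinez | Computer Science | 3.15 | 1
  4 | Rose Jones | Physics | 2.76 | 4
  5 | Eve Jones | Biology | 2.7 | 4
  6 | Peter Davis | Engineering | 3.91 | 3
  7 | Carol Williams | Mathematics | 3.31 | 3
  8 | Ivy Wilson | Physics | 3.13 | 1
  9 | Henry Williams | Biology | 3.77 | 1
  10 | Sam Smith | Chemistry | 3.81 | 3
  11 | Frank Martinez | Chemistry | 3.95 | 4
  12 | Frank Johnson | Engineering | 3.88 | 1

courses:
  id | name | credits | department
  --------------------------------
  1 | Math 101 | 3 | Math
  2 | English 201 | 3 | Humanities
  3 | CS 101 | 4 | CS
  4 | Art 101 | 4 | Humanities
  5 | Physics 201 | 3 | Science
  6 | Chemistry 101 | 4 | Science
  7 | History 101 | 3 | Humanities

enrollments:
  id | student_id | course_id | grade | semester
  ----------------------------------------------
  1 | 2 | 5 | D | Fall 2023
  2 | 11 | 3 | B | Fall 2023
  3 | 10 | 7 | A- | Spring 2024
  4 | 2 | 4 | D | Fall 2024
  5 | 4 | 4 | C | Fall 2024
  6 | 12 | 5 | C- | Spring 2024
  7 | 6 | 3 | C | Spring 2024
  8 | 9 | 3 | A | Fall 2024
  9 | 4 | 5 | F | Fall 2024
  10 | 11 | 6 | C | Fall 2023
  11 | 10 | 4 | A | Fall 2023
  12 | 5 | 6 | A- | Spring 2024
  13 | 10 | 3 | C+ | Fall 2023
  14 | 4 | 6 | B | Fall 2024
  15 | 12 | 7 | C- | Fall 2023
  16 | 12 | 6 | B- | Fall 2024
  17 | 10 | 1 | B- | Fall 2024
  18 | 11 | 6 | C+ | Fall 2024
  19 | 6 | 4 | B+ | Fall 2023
SELECT name, credits FROM courses WHERE credits BETWEEN 3 AND 4

Execution result:
name | credits
Math 101 | 3
English 201 | 3
CS 101 | 4
Art 101 | 4
Physics 201 | 3
Chemistry 101 | 4
History 101 | 3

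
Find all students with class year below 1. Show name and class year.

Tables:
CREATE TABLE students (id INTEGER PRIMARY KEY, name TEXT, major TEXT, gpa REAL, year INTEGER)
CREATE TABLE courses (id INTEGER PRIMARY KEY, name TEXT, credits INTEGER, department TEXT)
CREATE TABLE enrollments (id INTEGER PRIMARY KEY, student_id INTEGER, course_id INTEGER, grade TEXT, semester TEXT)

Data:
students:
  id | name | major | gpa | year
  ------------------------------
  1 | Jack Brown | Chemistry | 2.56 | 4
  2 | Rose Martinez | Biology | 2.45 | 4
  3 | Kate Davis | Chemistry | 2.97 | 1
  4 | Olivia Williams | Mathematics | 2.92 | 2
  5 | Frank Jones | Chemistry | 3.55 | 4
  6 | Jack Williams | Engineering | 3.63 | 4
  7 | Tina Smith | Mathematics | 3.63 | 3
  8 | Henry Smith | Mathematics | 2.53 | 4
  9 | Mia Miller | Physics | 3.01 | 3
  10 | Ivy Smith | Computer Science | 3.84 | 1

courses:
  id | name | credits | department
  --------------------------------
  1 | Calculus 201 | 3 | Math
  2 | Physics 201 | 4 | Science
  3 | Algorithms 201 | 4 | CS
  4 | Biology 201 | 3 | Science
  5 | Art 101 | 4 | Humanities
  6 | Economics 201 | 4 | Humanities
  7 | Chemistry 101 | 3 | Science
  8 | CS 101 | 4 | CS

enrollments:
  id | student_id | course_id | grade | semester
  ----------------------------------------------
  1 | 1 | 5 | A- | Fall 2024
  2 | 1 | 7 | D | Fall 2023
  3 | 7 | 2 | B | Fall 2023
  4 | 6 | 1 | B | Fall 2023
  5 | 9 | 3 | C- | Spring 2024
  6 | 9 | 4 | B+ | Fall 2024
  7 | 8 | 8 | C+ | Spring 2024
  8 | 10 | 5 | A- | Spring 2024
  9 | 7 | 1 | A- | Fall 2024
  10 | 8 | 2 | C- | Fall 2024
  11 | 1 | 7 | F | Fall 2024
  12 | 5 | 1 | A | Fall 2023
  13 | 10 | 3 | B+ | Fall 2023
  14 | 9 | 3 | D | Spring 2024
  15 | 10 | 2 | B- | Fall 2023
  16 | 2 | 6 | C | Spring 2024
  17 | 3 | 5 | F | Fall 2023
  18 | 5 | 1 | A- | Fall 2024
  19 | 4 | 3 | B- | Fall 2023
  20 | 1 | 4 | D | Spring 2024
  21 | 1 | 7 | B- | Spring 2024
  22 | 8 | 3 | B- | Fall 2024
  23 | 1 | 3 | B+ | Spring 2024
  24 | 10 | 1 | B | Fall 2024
SELECT name, year FROM students WHERE year < 1

Execution result:
(no rows)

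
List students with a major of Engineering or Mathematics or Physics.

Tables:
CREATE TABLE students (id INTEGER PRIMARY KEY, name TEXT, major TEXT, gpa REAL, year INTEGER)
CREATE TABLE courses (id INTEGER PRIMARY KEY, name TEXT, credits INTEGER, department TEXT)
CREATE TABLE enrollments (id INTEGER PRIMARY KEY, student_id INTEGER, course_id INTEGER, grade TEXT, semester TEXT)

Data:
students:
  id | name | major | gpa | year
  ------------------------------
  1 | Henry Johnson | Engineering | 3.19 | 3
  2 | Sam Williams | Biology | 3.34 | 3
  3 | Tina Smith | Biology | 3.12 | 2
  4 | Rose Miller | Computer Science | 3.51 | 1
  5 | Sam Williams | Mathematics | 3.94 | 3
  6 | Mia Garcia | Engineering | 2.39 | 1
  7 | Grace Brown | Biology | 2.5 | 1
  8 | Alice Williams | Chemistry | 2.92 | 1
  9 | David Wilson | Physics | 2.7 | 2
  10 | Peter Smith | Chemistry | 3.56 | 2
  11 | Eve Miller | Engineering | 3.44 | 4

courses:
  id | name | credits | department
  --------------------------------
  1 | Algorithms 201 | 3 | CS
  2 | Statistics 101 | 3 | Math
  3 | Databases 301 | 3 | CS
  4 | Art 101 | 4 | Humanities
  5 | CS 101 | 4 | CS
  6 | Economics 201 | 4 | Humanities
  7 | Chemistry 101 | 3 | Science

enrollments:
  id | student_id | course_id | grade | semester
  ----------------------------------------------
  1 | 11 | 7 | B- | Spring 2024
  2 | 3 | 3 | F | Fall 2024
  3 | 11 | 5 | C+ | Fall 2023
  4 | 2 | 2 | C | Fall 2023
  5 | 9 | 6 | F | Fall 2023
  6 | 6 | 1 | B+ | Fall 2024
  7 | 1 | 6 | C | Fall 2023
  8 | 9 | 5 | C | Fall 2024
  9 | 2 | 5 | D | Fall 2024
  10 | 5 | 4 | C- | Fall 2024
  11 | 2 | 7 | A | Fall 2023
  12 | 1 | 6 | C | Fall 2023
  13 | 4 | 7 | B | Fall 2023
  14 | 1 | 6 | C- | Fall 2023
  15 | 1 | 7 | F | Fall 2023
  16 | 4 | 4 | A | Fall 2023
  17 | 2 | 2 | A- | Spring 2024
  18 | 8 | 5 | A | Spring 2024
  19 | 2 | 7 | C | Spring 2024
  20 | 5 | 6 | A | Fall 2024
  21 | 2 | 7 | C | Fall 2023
SELECT name, major FROM students WHERE major IN ('Engineering', 'Mathematics', 'Physics')

Execution result:
name | major
Henry Johnson | Engineering
Sam Williams | Mathematics
Mia Garcia | Engineering
David Wilson | Physics
Eve Miller | Engineering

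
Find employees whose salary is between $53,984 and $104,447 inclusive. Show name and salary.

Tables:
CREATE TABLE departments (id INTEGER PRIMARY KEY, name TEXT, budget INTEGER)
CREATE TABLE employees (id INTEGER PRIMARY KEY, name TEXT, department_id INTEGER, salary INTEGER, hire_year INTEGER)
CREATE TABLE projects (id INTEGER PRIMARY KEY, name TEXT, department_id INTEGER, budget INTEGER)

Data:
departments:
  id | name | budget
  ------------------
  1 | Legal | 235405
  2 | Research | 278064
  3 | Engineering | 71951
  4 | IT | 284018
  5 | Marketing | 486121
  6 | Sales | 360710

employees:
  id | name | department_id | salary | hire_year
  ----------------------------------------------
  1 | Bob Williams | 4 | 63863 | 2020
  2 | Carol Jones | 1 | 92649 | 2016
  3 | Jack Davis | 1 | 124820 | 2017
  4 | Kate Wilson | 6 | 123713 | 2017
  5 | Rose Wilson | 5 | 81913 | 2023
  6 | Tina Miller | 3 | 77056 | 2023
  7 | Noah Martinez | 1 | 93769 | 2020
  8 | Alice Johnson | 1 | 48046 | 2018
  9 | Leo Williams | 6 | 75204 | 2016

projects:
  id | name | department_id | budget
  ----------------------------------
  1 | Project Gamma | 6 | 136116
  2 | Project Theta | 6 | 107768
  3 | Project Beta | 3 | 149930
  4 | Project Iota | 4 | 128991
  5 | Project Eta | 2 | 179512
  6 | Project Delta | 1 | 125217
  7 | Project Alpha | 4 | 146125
SELECT name, salary FROM employees WHERE salary BETWEEN 53984 AND 104447

Execution result:
name | salary
Bob Williams | 63863
Carol Jones | 92649
Rose Wilson | 81913
Tina Miller | 77056
Noah Martinez | 93769
Leo Williams | 75204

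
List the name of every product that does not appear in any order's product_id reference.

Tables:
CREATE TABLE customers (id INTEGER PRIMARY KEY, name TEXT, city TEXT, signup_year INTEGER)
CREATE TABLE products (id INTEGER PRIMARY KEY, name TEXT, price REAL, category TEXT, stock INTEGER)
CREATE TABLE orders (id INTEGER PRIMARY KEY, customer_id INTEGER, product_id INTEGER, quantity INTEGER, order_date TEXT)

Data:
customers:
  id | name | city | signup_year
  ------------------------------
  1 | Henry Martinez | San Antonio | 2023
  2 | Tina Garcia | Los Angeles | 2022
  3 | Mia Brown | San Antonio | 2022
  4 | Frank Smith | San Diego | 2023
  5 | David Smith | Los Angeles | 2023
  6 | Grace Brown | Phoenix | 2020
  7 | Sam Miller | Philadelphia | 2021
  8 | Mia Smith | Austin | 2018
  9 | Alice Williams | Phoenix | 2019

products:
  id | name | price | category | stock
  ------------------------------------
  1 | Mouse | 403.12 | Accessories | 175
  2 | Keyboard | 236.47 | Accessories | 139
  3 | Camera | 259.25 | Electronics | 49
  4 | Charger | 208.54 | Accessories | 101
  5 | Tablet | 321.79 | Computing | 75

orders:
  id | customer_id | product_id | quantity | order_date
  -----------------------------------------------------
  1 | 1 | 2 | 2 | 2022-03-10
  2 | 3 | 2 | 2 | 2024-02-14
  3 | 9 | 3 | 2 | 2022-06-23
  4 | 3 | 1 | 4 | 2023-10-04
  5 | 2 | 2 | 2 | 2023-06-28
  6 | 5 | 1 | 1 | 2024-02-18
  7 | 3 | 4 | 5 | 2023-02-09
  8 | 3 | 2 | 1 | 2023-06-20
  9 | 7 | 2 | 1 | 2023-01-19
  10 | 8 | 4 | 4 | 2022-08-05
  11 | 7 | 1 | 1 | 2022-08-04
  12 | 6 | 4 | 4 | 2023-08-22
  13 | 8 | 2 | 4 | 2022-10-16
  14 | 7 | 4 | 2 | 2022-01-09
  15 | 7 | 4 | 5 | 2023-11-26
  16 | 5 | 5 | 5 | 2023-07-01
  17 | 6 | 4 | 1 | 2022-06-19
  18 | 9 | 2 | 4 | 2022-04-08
SELECT p.name FROM products p LEFT JOIN orders c ON c.product_id = p.id WHERE c.id IS NULL

Execution result:
(no rows)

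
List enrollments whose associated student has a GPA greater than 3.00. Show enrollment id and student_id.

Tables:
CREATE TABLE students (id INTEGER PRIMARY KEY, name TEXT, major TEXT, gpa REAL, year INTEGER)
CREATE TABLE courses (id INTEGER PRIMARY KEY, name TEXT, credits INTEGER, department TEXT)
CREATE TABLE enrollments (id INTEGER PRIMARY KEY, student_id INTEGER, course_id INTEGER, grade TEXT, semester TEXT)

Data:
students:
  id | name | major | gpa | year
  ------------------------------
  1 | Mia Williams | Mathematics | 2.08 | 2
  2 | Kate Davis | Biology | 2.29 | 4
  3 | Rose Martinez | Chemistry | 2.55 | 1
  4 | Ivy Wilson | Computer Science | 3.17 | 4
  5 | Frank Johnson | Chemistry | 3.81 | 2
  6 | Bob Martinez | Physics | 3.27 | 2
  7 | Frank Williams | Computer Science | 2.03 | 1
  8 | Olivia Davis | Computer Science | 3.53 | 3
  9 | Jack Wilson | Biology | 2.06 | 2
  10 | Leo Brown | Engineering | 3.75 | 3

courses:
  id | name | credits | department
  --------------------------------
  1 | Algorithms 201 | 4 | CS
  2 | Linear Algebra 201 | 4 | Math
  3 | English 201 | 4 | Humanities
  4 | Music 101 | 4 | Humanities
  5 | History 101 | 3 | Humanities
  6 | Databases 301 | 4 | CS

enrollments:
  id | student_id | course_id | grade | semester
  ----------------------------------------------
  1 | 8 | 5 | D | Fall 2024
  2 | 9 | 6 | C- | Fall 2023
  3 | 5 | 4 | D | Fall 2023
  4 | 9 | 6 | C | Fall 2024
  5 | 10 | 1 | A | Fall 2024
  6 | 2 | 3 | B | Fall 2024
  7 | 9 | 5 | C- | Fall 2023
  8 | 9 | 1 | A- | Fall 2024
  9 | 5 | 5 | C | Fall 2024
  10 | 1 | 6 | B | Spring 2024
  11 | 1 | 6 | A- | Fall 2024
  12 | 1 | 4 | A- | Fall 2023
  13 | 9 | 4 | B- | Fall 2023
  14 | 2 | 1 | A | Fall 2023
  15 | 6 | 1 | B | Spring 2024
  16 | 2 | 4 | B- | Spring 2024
SELECT id, student_id FROM enrollments WHERE student_id IN (SELECT id FROM students WHERE gpa > 3.0)

Execution result:
id | student_id
1 | 8
3 | 5
5 | 10
9 | 5
15 | 6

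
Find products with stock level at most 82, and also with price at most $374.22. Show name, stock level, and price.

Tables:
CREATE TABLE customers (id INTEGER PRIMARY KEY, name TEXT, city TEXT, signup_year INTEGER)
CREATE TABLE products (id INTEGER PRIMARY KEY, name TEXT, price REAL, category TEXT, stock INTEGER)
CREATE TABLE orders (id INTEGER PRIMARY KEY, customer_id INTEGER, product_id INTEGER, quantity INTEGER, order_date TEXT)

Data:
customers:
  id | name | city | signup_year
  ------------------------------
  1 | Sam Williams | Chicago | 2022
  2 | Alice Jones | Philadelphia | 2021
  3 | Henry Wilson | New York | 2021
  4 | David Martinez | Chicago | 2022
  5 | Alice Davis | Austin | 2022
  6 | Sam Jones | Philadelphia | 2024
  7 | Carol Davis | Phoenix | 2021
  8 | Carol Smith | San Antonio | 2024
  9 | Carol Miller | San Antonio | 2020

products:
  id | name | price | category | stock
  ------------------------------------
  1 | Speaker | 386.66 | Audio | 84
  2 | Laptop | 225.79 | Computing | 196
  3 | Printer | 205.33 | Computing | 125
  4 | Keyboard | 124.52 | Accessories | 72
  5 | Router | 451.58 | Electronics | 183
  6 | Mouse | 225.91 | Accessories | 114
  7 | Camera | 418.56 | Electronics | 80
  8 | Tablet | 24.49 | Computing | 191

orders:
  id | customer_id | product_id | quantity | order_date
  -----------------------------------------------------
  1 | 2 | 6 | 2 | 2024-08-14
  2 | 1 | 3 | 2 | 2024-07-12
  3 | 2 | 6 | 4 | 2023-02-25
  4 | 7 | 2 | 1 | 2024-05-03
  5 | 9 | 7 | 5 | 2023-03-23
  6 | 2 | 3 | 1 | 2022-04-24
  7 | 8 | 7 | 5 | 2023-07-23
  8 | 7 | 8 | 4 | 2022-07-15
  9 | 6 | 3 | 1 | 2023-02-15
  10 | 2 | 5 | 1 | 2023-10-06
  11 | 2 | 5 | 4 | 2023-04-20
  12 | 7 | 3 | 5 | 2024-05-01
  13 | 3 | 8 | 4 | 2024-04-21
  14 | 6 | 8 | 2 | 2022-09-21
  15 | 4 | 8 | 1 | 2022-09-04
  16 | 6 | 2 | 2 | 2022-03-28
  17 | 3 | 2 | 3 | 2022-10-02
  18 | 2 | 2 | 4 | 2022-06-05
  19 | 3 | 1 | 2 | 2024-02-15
SELECT name, stock, price FROM products WHERE stock <= 82 AND price <= 374.22

Execution result:
name | stock | price
Keyboard | 72 | 124.52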